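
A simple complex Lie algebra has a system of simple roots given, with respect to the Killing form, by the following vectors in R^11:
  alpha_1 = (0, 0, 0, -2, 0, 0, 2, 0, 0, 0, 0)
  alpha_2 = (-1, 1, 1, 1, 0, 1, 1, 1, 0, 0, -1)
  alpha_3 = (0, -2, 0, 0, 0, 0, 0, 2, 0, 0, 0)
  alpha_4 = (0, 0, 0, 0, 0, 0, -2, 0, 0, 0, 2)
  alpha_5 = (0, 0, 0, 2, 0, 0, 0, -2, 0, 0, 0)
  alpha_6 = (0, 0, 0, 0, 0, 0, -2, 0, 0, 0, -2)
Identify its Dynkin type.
E6

Compute the Cartan integers a_ij = 2(alpha_i, alpha_j)/(alpha_j, alpha_j); the resulting 6x6 Cartan matrix is
[[2, 0, 0, -1, -1, -1], [0, 2, 0, -1, 0, 0], [0, 0, 2, 0, -1, 0], [-1, -1, 0, 2, 0, 0], [-1, 0, -1, 0, 2, 0], [-1, 0, 0, 0, 0, 2]].
All simple roots have the same length, so the diagram is simply laced. The associated Dynkin diagram is a chain of 5 nodes with one extra node attached to the third node from one end (E_6), so the type is E_6.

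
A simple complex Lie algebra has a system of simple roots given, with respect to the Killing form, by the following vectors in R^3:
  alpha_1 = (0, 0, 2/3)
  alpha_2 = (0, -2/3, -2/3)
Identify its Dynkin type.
B2

Compute the Cartan integers a_ij = 2(alpha_i, alpha_j)/(alpha_j, alpha_j); the resulting 2x2 Cartan matrix is
[[2, -1], [-2, 2]].
The roots have two lengths (squared-length ratio 2:1); the short ones are alpha_{1}. The associated Dynkin diagram is a chain of 2 nodes with a double edge at one end; the terminal node there is the unique short simple root (B_2), so the type is B_2 (the algebra so(5)).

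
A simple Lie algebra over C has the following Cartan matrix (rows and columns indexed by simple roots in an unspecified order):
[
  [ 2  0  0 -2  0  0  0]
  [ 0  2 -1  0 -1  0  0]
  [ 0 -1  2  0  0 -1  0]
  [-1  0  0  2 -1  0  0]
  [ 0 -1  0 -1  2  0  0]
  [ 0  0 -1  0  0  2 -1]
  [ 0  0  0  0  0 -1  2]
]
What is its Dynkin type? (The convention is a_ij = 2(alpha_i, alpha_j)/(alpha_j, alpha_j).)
The matrix has rank 7 with 2's on the diagonal. Reading the off-diagonal entries as Dynkin edges (a single edge where a_ij = a_ji = -1; a double or triple edge where a_ij * a_ji = 2 or 3), the diagram is a chain of 7 nodes with a double edge at one end; the terminal node there is the unique long simple root (C_7). One simple-root ordering that puts it in standard form is (alpha_7, alpha_6, alpha_3, alpha_2, alpha_5, alpha_4, alpha_1). So the algebra is type C_7, i.e. sp(14).

C7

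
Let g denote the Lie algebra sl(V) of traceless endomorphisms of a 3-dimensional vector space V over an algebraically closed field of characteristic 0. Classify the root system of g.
A_2

This is sl(3), which has dimension 3^2 - 1 = 8 and rank 3 - 1 = 2 (a Cartan subalgebra is the diagonal traceless matrices). In the classification of classical Lie algebras, the special linear algebra sl(n+1) has type A_n; here n = 2, so the Dynkin diagram is a chain of 2 nodes with single edges (A_2). Hence the type is A_2.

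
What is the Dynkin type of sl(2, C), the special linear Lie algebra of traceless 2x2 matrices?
This is sl(2), which has dimension 2^2 - 1 = 3 and rank 2 - 1 = 1 (a Cartan subalgebra is the diagonal traceless matrices). In the classification of classical Lie algebras, the special linear algebra sl(n+1) has type A_n; here n = 1, so the Dynkin diagram is a chain of 1 nodes with single edges (A_1). Hence the type is A_1.

A_1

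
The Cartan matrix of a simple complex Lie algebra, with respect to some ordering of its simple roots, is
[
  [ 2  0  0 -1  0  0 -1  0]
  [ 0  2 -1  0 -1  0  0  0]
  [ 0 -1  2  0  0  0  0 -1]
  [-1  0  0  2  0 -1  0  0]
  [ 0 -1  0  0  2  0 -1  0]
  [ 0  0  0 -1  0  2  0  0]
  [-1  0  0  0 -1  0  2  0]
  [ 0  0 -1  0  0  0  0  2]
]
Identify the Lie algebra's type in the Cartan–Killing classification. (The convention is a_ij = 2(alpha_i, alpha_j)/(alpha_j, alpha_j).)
The matrix has rank 8 with 2's on the diagonal. Reading the off-diagonal entries as Dynkin edges (a single edge where a_ij = a_ji = -1; a double or triple edge where a_ij * a_ji = 2 or 3), the diagram is a chain of 8 nodes with single edges (A_8). One simple-root ordering that puts it in standard form is (alpha_8, alpha_3, alpha_2, alpha_5, alpha_7, alpha_1, alpha_4, alpha_6). So the algebra is type A_8, i.e. sl(9).

type A_8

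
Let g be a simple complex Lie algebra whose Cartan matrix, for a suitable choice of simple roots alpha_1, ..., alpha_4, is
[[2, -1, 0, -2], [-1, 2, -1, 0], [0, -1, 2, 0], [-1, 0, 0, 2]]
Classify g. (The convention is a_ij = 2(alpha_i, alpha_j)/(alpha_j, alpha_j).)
The matrix has rank 4 with 2's on the diagonal. Reading the off-diagonal entries as Dynkin edges (a single edge where a_ij = a_ji = -1; a double or triple edge where a_ij * a_ji = 2 or 3), the diagram is a chain of 4 nodes with a double edge at one end; the terminal node there is the unique short simple root (B_4). One simple-root ordering that puts it in standard form is (alpha_3, alpha_2, alpha_1, alpha_4). So the algebra is type B_4, i.e. so(9).

B4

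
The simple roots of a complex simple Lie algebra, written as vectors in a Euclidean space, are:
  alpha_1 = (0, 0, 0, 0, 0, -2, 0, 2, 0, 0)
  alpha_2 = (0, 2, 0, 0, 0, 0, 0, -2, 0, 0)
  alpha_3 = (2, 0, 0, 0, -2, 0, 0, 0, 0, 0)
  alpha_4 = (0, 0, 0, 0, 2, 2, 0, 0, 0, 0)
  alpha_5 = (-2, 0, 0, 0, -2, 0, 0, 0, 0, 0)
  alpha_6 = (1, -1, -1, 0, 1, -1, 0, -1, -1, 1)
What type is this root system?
type E_6

Compute the Cartan integers a_ij = 2(alpha_i, alpha_j)/(alpha_j, alpha_j); the resulting 6x6 Cartan matrix is
[[2, -1, 0, -1, 0, 0], [-1, 2, 0, 0, 0, 0], [0, 0, 2, -1, 0, 0], [-1, 0, -1, 2, -1, 0], [0, 0, 0, -1, 2, -1], [0, 0, 0, 0, -1, 2]].
All simple roots have the same length, so the diagram is simply laced. The associated Dynkin diagram is a chain of 5 nodes with one extra node attached to the third node from one end (E_6), so the type is E_6.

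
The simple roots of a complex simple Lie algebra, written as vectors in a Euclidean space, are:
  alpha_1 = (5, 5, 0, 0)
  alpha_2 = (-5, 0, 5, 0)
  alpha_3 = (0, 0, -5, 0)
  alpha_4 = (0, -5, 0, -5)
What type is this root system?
Compute the Cartan integers a_ij = 2(alpha_i, alpha_j)/(alpha_j, alpha_j); the resulting 4x4 Cartan matrix is
[[2, -1, 0, -1], [-1, 2, -2, 0], [0, -1, 2, 0], [-1, 0, 0, 2]].
The roots have two lengths (squared-length ratio 2:1); the short ones are alpha_{3}. The associated Dynkin diagram is a chain of 4 nodes with a double edge at one end; the terminal node there is the unique short simple root (B_4), so the type is B_4 (the algebra so(9)).

B4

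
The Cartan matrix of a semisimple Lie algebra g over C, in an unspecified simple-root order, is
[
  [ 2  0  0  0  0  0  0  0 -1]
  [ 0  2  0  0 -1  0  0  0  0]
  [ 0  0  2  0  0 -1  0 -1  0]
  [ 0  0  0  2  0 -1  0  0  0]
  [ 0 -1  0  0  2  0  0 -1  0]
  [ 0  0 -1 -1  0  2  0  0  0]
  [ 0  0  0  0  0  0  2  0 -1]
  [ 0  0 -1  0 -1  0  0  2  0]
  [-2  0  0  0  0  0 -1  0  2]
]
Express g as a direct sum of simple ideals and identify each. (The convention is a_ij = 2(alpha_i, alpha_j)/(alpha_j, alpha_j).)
A6 + B3

The diagram associated to this matrix has two connected components: the simple roots {alpha_2, alpha_3, alpha_4, alpha_5, alpha_6, alpha_8} form a chain of 6 nodes with single edges (A_6), and {alpha_1, alpha_7, alpha_9} form a chain of 3 nodes with a double edge at one end; the terminal node there is the unique short simple root (B_3). A semisimple Lie algebra decomposes uniquely as the direct sum of simple ideals, one per connected component of its Dynkin diagram, so g ≅ A_6 ⊕ B_3 (dimension 48 + 21 = 69).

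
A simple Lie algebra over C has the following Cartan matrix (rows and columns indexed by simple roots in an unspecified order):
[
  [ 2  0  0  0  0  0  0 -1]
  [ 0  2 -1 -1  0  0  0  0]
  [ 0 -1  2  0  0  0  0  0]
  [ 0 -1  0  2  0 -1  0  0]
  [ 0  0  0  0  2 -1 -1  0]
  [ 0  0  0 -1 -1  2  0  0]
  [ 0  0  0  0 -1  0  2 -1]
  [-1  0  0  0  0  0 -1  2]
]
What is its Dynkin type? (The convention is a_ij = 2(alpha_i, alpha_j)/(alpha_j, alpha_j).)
A8

The matrix has rank 8 with 2's on the diagonal. Reading the off-diagonal entries as Dynkin edges (a single edge where a_ij = a_ji = -1; a double or triple edge where a_ij * a_ji = 2 or 3), the diagram is a chain of 8 nodes with single edges (A_8). One simple-root ordering that puts it in standard form is (alpha_1, alpha_8, alpha_7, alpha_5, alpha_6, alpha_4, alpha_2, alpha_3). So the algebra is type A_8, i.e. sl(9).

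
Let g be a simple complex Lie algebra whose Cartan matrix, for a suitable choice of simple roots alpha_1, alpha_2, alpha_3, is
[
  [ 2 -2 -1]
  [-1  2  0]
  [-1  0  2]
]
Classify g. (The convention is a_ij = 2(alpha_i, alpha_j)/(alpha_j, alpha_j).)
B_3

The matrix has rank 3 with 2's on the diagonal. Reading the off-diagonal entries as Dynkin edges (a single edge where a_ij = a_ji = -1; a double or triple edge where a_ij * a_ji = 2 or 3), the diagram is a chain of 3 nodes with a double edge at one end; the terminal node there is the unique short simple root (B_3). One simple-root ordering that puts it in standard form is (alpha_3, alpha_1, alpha_2). So the algebra is type B_3, i.e. so(7).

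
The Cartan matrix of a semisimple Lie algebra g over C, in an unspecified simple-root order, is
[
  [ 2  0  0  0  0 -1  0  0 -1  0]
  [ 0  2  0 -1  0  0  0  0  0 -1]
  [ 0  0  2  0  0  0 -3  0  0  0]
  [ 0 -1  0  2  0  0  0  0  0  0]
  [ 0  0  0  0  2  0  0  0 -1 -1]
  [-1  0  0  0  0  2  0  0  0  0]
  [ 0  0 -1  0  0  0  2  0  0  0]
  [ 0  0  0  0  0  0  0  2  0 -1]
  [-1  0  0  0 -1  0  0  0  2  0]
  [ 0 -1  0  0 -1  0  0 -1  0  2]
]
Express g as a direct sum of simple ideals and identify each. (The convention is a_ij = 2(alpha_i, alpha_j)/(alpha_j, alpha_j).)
The diagram associated to this matrix has two connected components: the simple roots {alpha_1, alpha_2, alpha_4, alpha_5, alpha_6, alpha_8, alpha_9, alpha_10} form a chain of 7 nodes with one extra node attached to the third node from one end (E_8), and {alpha_3, alpha_7} form two nodes joined by a triple edge (G_2). A semisimple Lie algebra decomposes uniquely as the direct sum of simple ideals, one per connected component of its Dynkin diagram, so g ≅ E_8 ⊕ G_2 (dimension 248 + 14 = 262).

E_8 ⊕ G_2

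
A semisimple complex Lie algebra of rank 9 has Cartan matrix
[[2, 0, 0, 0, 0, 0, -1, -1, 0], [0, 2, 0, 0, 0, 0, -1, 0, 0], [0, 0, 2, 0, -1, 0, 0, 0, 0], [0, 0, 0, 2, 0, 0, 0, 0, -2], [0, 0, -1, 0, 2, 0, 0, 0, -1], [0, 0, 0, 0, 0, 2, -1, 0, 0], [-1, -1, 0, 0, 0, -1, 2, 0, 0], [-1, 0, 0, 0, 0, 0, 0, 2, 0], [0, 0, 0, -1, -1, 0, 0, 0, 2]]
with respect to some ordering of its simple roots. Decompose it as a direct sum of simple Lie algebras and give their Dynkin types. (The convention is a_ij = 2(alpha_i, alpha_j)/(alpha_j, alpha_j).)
C4 ⊕ D5

The diagram associated to this matrix has two connected components: the simple roots {alpha_3, alpha_4, alpha_5, alpha_9} form a chain of 4 nodes with a double edge at one end; the terminal node there is the unique long simple root (C_4), and {alpha_1, alpha_2, alpha_6, alpha_7, alpha_8} form a chain of 3 nodes with a fork of two nodes at one end (D_5). A semisimple Lie algebra decomposes uniquely as the direct sum of simple ideals, one per connected component of its Dynkin diagram, so g ≅ C_4 ⊕ D_5 (dimension 36 + 45 = 81).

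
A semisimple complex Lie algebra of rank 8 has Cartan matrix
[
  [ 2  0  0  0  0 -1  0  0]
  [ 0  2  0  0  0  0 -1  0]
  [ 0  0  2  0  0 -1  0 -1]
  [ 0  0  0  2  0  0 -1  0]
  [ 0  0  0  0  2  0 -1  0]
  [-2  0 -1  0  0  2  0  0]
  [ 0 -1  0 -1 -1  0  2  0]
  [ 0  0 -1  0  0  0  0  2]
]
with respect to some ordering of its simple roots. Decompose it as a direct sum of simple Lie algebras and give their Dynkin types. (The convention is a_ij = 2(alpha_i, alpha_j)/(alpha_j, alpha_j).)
The diagram associated to this matrix has two connected components: the simple roots {alpha_1, alpha_3, alpha_6, alpha_8} form a chain of 4 nodes with a double edge at one end; the terminal node there is the unique short simple root (B_4), and {alpha_2, alpha_4, alpha_5, alpha_7} form a chain of 2 nodes with a fork of two nodes at one end (D_4). A semisimple Lie algebra decomposes uniquely as the direct sum of simple ideals, one per connected component of its Dynkin diagram, so g ≅ B_4 ⊕ D_4 (dimension 36 + 28 = 64).

B_4 + D_4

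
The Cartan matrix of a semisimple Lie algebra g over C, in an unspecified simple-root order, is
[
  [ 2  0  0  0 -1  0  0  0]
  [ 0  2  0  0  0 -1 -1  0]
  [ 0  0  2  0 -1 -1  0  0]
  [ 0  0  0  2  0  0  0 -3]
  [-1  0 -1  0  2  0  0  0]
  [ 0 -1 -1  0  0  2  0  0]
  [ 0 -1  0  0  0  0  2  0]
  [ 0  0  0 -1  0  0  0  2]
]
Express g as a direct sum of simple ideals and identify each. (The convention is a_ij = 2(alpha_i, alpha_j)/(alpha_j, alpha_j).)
A_6 (sl(7)) + G_2

The diagram associated to this matrix has two connected components: the simple roots {alpha_1, alpha_2, alpha_3, alpha_5, alpha_6, alpha_7} form a chain of 6 nodes with single edges (A_6), and {alpha_4, alpha_8} form two nodes joined by a triple edge (G_2). A semisimple Lie algebra decomposes uniquely as the direct sum of simple ideals, one per connected component of its Dynkin diagram, so g ≅ A_6 ⊕ G_2 (dimension 48 + 14 = 62).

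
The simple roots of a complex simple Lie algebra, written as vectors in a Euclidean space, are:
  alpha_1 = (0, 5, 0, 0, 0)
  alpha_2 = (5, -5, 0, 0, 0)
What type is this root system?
type B_2

Compute the Cartan integers a_ij = 2(alpha_i, alpha_j)/(alpha_j, alpha_j); the resulting 2x2 Cartan matrix is
[[2, -1], [-2, 2]].
The roots have two lengths (squared-length ratio 2:1); the short ones are alpha_{1}. The associated Dynkin diagram is a chain of 2 nodes with a double edge at one end; the terminal node there is the unique short simple root (B_2), so the type is B_2 (the algebra so(5)).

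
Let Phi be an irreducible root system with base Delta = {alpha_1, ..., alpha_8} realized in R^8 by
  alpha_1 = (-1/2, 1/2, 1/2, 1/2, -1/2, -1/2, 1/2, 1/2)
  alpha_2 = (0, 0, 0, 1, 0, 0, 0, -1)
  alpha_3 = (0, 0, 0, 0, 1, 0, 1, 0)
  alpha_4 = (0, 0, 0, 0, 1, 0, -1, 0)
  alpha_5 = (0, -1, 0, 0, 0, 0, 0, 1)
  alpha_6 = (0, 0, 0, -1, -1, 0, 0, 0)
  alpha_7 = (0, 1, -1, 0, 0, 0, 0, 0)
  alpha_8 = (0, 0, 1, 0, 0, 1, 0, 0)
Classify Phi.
E8

Compute the Cartan integers a_ij = 2(alpha_i, alpha_j)/(alpha_j, alpha_j); the resulting 8x8 Cartan matrix is
[[2, 0, 0, -1, 0, 0, 0, 0], [0, 2, 0, 0, -1, -1, 0, 0], [0, 0, 2, 0, 0, -1, 0, 0], [-1, 0, 0, 2, 0, -1, 0, 0], [0, -1, 0, 0, 2, 0, -1, 0], [0, -1, -1, -1, 0, 2, 0, 0], [0, 0, 0, 0, -1, 0, 2, -1], [0, 0, 0, 0, 0, 0, -1, 2]].
All simple roots have the same length, so the diagram is simply laced. The associated Dynkin diagram is a chain of 7 nodes with one extra node attached to the third node from one end (E_8), so the type is E_8.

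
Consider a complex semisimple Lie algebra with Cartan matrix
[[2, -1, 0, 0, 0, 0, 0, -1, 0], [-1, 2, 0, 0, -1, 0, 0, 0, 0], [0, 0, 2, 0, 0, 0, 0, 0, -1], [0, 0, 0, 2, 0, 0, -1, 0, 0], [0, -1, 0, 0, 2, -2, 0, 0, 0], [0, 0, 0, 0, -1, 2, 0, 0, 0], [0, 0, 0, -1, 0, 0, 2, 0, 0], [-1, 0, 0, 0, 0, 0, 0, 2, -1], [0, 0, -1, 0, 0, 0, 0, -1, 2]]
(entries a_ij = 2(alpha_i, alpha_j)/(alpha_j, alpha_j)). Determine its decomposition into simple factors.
A2 ⊕ B7

The diagram associated to this matrix has two connected components: the simple roots {alpha_4, alpha_7} form a chain of 2 nodes with single edges (A_2), and {alpha_1, alpha_2, alpha_3, alpha_5, alpha_6, alpha_8, alpha_9} form a chain of 7 nodes with a double edge at one end; the terminal node there is the unique short simple root (B_7). A semisimple Lie algebra decomposes uniquely as the direct sum of simple ideals, one per connected component of its Dynkin diagram, so g ≅ A_2 ⊕ B_7 (dimension 8 + 105 = 113).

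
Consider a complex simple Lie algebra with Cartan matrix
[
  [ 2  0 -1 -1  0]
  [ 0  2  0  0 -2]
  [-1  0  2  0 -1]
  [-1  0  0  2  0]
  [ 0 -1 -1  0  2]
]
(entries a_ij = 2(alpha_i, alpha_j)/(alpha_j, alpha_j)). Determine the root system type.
The matrix has rank 5 with 2's on the diagonal. Reading the off-diagonal entries as Dynkin edges (a single edge where a_ij = a_ji = -1; a double or triple edge where a_ij * a_ji = 2 or 3), the diagram is a chain of 5 nodes with a double edge at one end; the terminal node there is the unique long simple root (C_5). One simple-root ordering that puts it in standard form is (alpha_4, alpha_1, alpha_3, alpha_5, alpha_2). So the algebra is type C_5, i.e. sp(10).

C_5 (sp(10))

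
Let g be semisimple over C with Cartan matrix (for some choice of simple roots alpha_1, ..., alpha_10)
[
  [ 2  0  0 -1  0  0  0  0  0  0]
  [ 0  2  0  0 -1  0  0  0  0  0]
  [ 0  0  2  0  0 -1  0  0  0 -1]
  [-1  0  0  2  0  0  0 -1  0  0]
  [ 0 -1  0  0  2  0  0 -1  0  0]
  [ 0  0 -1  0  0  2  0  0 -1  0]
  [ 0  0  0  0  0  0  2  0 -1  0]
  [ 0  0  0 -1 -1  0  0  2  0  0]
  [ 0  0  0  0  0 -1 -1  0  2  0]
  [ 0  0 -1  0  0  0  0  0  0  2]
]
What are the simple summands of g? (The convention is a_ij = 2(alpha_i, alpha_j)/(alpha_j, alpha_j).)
The diagram associated to this matrix has two connected components: the simple roots {alpha_3, alpha_6, alpha_7, alpha_9, alpha_10} form a chain of 5 nodes with single edges (A_5), and {alpha_1, alpha_2, alpha_4, alpha_5, alpha_8} form a chain of 5 nodes with single edges (A_5). A semisimple Lie algebra decomposes uniquely as the direct sum of simple ideals, one per connected component of its Dynkin diagram, so g ≅ A_5 ⊕ A_5 (dimension 35 + 35 = 70).

A_5 ⊕ A_5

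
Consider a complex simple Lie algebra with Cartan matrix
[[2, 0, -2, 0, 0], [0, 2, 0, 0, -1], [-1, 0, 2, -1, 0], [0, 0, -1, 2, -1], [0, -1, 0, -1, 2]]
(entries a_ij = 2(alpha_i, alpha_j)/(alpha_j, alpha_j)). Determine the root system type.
type C_5

The matrix has rank 5 with 2's on the diagonal. Reading the off-diagonal entries as Dynkin edges (a single edge where a_ij = a_ji = -1; a double or triple edge where a_ij * a_ji = 2 or 3), the diagram is a chain of 5 nodes with a double edge at one end; the terminal node there is the unique long simple root (C_5). One simple-root ordering that puts it in standard form is (alpha_2, alpha_5, alpha_4, alpha_3, alpha_1). So the algebra is type C_5, i.e. sp(10).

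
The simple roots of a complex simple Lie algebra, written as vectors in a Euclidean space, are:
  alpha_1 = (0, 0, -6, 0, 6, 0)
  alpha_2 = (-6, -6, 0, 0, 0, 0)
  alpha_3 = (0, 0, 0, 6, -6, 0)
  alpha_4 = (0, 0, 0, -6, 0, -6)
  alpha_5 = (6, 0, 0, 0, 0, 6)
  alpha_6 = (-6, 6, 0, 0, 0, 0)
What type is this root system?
D6

Compute the Cartan integers a_ij = 2(alpha_i, alpha_j)/(alpha_j, alpha_j); the resulting 6x6 Cartan matrix is
[[2, 0, -1, 0, 0, 0], [0, 2, 0, 0, -1, 0], [-1, 0, 2, -1, 0, 0], [0, 0, -1, 2, -1, 0], [0, -1, 0, -1, 2, -1], [0, 0, 0, 0, -1, 2]].
All simple roots have the same length, so the diagram is simply laced. The associated Dynkin diagram is a chain of 4 nodes with a fork of two nodes at one end (D_6), so the type is D_6 (the algebra so(12)).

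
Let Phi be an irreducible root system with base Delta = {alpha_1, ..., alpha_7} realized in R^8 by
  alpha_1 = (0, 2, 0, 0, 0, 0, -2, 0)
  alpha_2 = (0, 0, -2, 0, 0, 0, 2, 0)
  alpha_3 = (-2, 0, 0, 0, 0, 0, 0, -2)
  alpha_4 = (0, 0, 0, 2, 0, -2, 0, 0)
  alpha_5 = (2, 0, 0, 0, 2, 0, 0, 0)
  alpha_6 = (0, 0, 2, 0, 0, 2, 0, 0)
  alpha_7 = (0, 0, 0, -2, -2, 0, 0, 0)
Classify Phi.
A_7

Compute the Cartan integers a_ij = 2(alpha_i, alpha_j)/(alpha_j, alpha_j); the resulting 7x7 Cartan matrix is
[[2, -1, 0, 0, 0, 0, 0], [-1, 2, 0, 0, 0, -1, 0], [0, 0, 2, 0, -1, 0, 0], [0, 0, 0, 2, 0, -1, -1], [0, 0, -1, 0, 2, 0, -1], [0, -1, 0, -1, 0, 2, 0], [0, 0, 0, -1, -1, 0, 2]].
All simple roots have the same length, so the diagram is simply laced. The associated Dynkin diagram is a chain of 7 nodes with single edges (A_7), so the type is A_7 (the algebra sl(8)).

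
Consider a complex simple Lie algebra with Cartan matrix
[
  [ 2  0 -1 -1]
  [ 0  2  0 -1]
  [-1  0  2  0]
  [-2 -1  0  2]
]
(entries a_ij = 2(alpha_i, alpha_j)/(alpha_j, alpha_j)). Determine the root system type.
The matrix has rank 4 with 2's on the diagonal. Reading the off-diagonal entries as Dynkin edges (a single edge where a_ij = a_ji = -1; a double or triple edge where a_ij * a_ji = 2 or 3), the diagram is a chain of 4 nodes with a double edge between the middle two (F_4). One simple-root ordering that puts it in standard form is (alpha_2, alpha_4, alpha_1, alpha_3). So the algebra is type F_4.

type F_4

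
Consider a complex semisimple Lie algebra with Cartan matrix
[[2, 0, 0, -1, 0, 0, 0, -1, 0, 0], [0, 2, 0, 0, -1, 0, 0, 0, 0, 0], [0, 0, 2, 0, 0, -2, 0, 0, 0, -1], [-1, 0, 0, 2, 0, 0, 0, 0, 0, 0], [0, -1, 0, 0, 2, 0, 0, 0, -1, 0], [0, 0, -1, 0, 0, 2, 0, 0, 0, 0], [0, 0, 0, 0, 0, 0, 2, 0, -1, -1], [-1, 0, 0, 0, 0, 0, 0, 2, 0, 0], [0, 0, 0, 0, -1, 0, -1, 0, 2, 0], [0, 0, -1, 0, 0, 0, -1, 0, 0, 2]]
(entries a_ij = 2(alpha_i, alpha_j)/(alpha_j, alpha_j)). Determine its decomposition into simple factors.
The diagram associated to this matrix has two connected components: the simple roots {alpha_1, alpha_4, alpha_8} form a chain of 3 nodes with single edges (A_3), and {alpha_2, alpha_3, alpha_5, alpha_6, alpha_7, alpha_9, alpha_10} form a chain of 7 nodes with a double edge at one end; the terminal node there is the unique short simple root (B_7). A semisimple Lie algebra decomposes uniquely as the direct sum of simple ideals, one per connected component of its Dynkin diagram, so g ≅ A_3 ⊕ B_7 (dimension 15 + 105 = 120).

type A_3 + type B_7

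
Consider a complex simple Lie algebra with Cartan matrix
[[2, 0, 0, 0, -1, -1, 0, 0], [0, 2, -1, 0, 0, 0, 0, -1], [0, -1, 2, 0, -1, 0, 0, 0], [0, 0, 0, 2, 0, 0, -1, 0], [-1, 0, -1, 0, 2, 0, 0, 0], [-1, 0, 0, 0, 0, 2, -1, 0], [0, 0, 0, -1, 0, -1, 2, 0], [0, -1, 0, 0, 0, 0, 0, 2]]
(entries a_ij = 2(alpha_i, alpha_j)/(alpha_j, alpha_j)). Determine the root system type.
The matrix has rank 8 with 2's on the diagonal. Reading the off-diagonal entries as Dynkin edges (a single edge where a_ij = a_ji = -1; a double or triple edge where a_ij * a_ji = 2 or 3), the diagram is a chain of 8 nodes with single edges (A_8). One simple-root ordering that puts it in standard form is (alpha_4, alpha_7, alpha_6, alpha_1, alpha_5, alpha_3, alpha_2, alpha_8). So the algebra is type A_8, i.e. sl(9).

type A_8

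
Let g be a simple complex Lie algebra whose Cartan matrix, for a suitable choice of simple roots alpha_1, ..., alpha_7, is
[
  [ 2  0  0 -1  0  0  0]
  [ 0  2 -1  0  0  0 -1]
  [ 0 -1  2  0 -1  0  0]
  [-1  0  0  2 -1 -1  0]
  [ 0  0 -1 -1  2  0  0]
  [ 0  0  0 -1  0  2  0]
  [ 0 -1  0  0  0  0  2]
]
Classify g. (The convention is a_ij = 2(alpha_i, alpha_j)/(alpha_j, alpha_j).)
D_7

The matrix has rank 7 with 2's on the diagonal. Reading the off-diagonal entries as Dynkin edges (a single edge where a_ij = a_ji = -1; a double or triple edge where a_ij * a_ji = 2 or 3), the diagram is a chain of 5 nodes with a fork of two nodes at one end (D_7). One simple-root ordering that puts it in standard form is (alpha_7, alpha_2, alpha_3, alpha_5, alpha_4, alpha_6, alpha_1). So the algebra is type D_7, i.e. so(14).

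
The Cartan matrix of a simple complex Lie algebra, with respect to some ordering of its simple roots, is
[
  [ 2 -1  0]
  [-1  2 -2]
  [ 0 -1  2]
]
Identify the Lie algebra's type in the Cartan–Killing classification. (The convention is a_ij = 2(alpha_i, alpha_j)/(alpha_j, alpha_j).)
type B_3

The matrix has rank 3 with 2's on the diagonal. Reading the off-diagonal entries as Dynkin edges (a single edge where a_ij = a_ji = -1; a double or triple edge where a_ij * a_ji = 2 or 3), the diagram is a chain of 3 nodes with a double edge at one end; the terminal node there is the unique short simple root (B_3). One simple-root ordering that puts it in standard form is (alpha_1, alpha_2, alpha_3). So the algebra is type B_3, i.e. so(7).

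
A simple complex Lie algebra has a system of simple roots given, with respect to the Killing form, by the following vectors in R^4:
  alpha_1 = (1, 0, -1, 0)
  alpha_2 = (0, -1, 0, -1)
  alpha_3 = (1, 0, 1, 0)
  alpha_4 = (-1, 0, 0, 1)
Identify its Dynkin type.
D_4 (so(8))

Compute the Cartan integers a_ij = 2(alpha_i, alpha_j)/(alpha_j, alpha_j); the resulting 4x4 Cartan matrix is
[[2, 0, 0, -1], [0, 2, 0, -1], [0, 0, 2, -1], [-1, -1, -1, 2]].
All simple roots have the same length, so the diagram is simply laced. The associated Dynkin diagram is a chain of 2 nodes with a fork of two nodes at one end (D_4), so the type is D_4 (the algebra so(8)).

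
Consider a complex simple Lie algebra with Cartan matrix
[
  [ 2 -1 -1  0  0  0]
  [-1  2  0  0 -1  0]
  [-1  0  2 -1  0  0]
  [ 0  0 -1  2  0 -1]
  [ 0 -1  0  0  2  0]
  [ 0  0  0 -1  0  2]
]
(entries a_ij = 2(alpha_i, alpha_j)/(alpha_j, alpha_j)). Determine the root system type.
type A_6

The matrix has rank 6 with 2's on the diagonal. Reading the off-diagonal entries as Dynkin edges (a single edge where a_ij = a_ji = -1; a double or triple edge where a_ij * a_ji = 2 or 3), the diagram is a chain of 6 nodes with single edges (A_6). One simple-root ordering that puts it in standard form is (alpha_6, alpha_4, alpha_3, alpha_1, alpha_2, alpha_5). So the algebra is type A_6, i.e. sl(7).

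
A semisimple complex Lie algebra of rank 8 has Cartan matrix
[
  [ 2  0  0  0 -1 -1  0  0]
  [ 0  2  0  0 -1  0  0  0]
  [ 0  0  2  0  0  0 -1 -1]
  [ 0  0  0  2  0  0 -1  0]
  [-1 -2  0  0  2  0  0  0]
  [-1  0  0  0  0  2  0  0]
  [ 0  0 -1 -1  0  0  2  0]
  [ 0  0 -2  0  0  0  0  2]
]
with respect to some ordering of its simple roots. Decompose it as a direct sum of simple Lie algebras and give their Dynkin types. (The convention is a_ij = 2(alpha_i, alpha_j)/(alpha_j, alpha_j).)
The diagram associated to this matrix has two connected components: the simple roots {alpha_1, alpha_2, alpha_5, alpha_6} form a chain of 4 nodes with a double edge at one end; the terminal node there is the unique short simple root (B_4), and {alpha_3, alpha_4, alpha_7, alpha_8} form a chain of 4 nodes with a double edge at one end; the terminal node there is the unique long simple root (C_4). A semisimple Lie algebra decomposes uniquely as the direct sum of simple ideals, one per connected component of its Dynkin diagram, so g ≅ B_4 ⊕ C_4 (dimension 36 + 36 = 72).

B_4 + C_4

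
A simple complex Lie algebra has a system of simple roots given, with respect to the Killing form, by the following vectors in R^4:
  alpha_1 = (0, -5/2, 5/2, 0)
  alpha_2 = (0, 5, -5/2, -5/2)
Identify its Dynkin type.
Compute the Cartan integers a_ij = 2(alpha_i, alpha_j)/(alpha_j, alpha_j); the resulting 2x2 Cartan matrix is
[[2, -1], [-3, 2]].
The roots have two lengths (squared-length ratio 3:1); the short ones are alpha_{1}. The associated Dynkin diagram is two nodes joined by a triple edge (G_2), so the type is G_2.

G_2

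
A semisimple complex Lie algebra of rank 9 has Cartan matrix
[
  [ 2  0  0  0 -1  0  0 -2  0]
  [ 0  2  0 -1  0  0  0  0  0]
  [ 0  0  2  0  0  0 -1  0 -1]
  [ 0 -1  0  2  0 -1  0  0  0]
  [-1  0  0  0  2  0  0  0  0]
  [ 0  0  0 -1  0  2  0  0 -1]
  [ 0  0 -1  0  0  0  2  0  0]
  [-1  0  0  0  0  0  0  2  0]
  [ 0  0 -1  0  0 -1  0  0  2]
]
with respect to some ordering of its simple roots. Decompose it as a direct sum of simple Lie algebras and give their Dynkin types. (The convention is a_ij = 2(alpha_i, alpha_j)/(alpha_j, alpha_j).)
A6 + B3

The diagram associated to this matrix has two connected components: the simple roots {alpha_2, alpha_3, alpha_4, alpha_6, alpha_7, alpha_9} form a chain of 6 nodes with single edges (A_6), and {alpha_1, alpha_5, alpha_8} form a chain of 3 nodes with a double edge at one end; the terminal node there is the unique short simple root (B_3). A semisimple Lie algebra decomposes uniquely as the direct sum of simple ideals, one per connected component of its Dynkin diagram, so g ≅ A_6 ⊕ B_3 (dimension 48 + 21 = 69).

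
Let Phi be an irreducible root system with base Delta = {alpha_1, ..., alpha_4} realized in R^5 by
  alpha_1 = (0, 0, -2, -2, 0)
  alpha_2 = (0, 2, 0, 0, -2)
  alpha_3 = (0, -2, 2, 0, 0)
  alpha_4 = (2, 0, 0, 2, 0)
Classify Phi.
A_4

Compute the Cartan integers a_ij = 2(alpha_i, alpha_j)/(alpha_j, alpha_j); the resulting 4x4 Cartan matrix is
[[2, 0, -1, -1], [0, 2, -1, 0], [-1, -1, 2, 0], [-1, 0, 0, 2]].
All simple roots have the same length, so the diagram is simply laced. The associated Dynkin diagram is a chain of 4 nodes with single edges (A_4), so the type is A_4 (the algebra sl(5)).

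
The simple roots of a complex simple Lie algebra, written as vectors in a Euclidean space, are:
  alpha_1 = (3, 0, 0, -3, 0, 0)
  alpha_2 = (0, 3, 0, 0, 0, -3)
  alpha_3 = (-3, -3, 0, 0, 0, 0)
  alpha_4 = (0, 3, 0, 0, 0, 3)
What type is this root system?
D4

Compute the Cartan integers a_ij = 2(alpha_i, alpha_j)/(alpha_j, alpha_j); the resulting 4x4 Cartan matrix is
[[2, 0, -1, 0], [0, 2, -1, 0], [-1, -1, 2, -1], [0, 0, -1, 2]].
All simple roots have the same length, so the diagram is simply laced. The associated Dynkin diagram is a chain of 2 nodes with a fork of two nodes at one end (D_4), so the type is D_4 (the algebra so(8)).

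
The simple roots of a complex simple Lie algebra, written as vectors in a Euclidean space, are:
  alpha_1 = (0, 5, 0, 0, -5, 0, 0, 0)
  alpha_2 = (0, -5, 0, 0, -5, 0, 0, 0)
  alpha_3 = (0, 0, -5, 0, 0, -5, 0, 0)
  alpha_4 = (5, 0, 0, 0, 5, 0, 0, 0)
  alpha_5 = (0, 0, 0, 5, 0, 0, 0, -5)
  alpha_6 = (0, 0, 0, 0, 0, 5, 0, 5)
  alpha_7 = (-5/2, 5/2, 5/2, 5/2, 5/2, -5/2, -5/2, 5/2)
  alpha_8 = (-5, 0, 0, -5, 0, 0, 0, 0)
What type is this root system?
Compute the Cartan integers a_ij = 2(alpha_i, alpha_j)/(alpha_j, alpha_j); the resulting 8x8 Cartan matrix is
[[2, 0, 0, -1, 0, 0, 0, 0], [0, 2, 0, -1, 0, 0, -1, 0], [0, 0, 2, 0, 0, -1, 0, 0], [-1, -1, 0, 2, 0, 0, 0, -1], [0, 0, 0, 0, 2, -1, 0, -1], [0, 0, -1, 0, -1, 2, 0, 0], [0, -1, 0, 0, 0, 0, 2, 0], [0, 0, 0, -1, -1, 0, 0, 2]].
All simple roots have the same length, so the diagram is simply laced. The associated Dynkin diagram is a chain of 7 nodes with one extra node attached to the third node from one end (E_8), so the type is E_8.

type E_8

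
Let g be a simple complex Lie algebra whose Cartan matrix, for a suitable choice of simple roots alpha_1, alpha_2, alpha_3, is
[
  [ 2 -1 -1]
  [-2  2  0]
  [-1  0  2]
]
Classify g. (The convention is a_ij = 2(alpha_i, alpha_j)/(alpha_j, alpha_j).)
C_3 (sp(6))

The matrix has rank 3 with 2's on the diagonal. Reading the off-diagonal entries as Dynkin edges (a single edge where a_ij = a_ji = -1; a double or triple edge where a_ij * a_ji = 2 or 3), the diagram is a chain of 3 nodes with a double edge at one end; the terminal node there is the unique long simple root (C_3). One simple-root ordering that puts it in standard form is (alpha_3, alpha_1, alpha_2). So the algebra is type C_3, i.e. sp(6).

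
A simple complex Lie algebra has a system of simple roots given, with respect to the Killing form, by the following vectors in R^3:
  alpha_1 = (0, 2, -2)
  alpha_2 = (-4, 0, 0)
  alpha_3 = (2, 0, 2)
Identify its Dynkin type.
type C_3

Compute the Cartan integers a_ij = 2(alpha_i, alpha_j)/(alpha_j, alpha_j); the resulting 3x3 Cartan matrix is
[[2, 0, -1], [0, 2, -2], [-1, -1, 2]].
The roots have two lengths (squared-length ratio 2:1); the short ones are alpha_{1,3}. The associated Dynkin diagram is a chain of 3 nodes with a double edge at one end; the terminal node there is the unique long simple root (C_3), so the type is C_3 (the algebra sp(6)).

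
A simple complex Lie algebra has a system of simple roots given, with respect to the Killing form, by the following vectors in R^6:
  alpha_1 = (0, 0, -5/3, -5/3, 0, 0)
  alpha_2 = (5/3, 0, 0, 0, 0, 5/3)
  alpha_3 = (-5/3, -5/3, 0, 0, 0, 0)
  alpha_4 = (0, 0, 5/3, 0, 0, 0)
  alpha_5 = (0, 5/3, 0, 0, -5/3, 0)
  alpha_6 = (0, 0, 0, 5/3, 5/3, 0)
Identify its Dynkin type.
Compute the Cartan integers a_ij = 2(alpha_i, alpha_j)/(alpha_j, alpha_j); the resulting 6x6 Cartan matrix is
[[2, 0, 0, -2, 0, -1], [0, 2, -1, 0, 0, 0], [0, -1, 2, 0, -1, 0], [-1, 0, 0, 2, 0, 0], [0, 0, -1, 0, 2, -1], [-1, 0, 0, 0, -1, 2]].
The roots have two lengths (squared-length ratio 2:1); the short ones are alpha_{4}. The associated Dynkin diagram is a chain of 6 nodes with a double edge at one end; the terminal node there is the unique short simple root (B_6), so the type is B_6 (the algebra so(13)).

B_6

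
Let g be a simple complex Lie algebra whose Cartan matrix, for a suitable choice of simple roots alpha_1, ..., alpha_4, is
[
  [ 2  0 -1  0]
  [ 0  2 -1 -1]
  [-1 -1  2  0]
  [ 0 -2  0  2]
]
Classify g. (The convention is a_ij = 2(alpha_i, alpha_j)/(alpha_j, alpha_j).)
The matrix has rank 4 with 2's on the diagonal. Reading the off-diagonal entries as Dynkin edges (a single edge where a_ij = a_ji = -1; a double or triple edge where a_ij * a_ji = 2 or 3), the diagram is a chain of 4 nodes with a double edge at one end; the terminal node there is the unique long simple root (C_4). One simple-root ordering that puts it in standard form is (alpha_1, alpha_3, alpha_2, alpha_4). So the algebra is type C_4, i.e. sp(8).

C_4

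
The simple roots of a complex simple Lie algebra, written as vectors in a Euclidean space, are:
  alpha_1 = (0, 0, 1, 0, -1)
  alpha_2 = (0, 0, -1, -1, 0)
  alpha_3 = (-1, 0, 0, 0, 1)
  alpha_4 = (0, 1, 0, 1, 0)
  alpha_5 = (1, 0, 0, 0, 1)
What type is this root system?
Compute the Cartan integers a_ij = 2(alpha_i, alpha_j)/(alpha_j, alpha_j); the resulting 5x5 Cartan matrix is
[[2, -1, -1, 0, -1], [-1, 2, 0, -1, 0], [-1, 0, 2, 0, 0], [0, -1, 0, 2, 0], [-1, 0, 0, 0, 2]].
All simple roots have the same length, so the diagram is simply laced. The associated Dynkin diagram is a chain of 3 nodes with a fork of two nodes at one end (D_5), so the type is D_5 (the algebra so(10)).

D_5 (so(10))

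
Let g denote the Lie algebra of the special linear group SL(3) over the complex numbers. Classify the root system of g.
This is sl(3), which has dimension 3^2 - 1 = 8 and rank 3 - 1 = 2 (a Cartan subalgebra is the diagonal traceless matrices). In the classification of classical Lie algebras, the special linear algebra sl(n+1) has type A_n; here n = 2, so the Dynkin diagram is a chain of 2 nodes with single edges (A_2). Hence the type is A_2.

type A_2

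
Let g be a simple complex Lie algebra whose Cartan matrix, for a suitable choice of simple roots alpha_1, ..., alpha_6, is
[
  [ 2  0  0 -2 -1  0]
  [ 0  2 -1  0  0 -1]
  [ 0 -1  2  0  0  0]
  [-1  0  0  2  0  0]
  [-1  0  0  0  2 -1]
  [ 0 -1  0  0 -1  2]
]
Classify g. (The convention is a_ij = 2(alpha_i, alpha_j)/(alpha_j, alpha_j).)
type B_6

The matrix has rank 6 with 2's on the diagonal. Reading the off-diagonal entries as Dynkin edges (a single edge where a_ij = a_ji = -1; a double or triple edge where a_ij * a_ji = 2 or 3), the diagram is a chain of 6 nodes with a double edge at one end; the terminal node there is the unique short simple root (B_6). One simple-root ordering that puts it in standard form is (alpha_3, alpha_2, alpha_6, alpha_5, alpha_1, alpha_4). So the algebra is type B_6, i.e. so(13).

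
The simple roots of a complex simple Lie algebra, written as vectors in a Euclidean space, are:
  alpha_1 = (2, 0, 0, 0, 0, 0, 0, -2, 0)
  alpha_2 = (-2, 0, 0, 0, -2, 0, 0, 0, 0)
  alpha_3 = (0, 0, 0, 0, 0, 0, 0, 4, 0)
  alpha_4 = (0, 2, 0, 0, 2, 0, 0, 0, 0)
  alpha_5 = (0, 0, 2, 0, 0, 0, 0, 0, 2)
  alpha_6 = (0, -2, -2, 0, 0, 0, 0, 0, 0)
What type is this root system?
Compute the Cartan integers a_ij = 2(alpha_i, alpha_j)/(alpha_j, alpha_j); the resulting 6x6 Cartan matrix is
[[2, -1, -1, 0, 0, 0], [-1, 2, 0, -1, 0, 0], [-2, 0, 2, 0, 0, 0], [0, -1, 0, 2, 0, -1], [0, 0, 0, 0, 2, -1], [0, 0, 0, -1, -1, 2]].
The roots have two lengths (squared-length ratio 2:1); the short ones are alpha_{1,2,4,5,6}. The associated Dynkin diagram is a chain of 6 nodes with a double edge at one end; the terminal node there is the unique long simple root (C_6), so the type is C_6 (the algebra sp(12)).

C_6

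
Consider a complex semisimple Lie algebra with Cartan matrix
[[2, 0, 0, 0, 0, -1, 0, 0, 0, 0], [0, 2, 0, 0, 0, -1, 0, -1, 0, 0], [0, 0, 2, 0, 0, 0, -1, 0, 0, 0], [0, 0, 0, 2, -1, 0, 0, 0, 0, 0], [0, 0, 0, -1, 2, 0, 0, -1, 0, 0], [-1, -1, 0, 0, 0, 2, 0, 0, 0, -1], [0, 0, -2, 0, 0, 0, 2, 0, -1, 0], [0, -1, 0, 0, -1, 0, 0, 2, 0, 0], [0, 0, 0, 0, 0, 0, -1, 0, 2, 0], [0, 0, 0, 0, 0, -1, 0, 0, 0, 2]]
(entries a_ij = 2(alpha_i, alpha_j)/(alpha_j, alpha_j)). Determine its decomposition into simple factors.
The diagram associated to this matrix has two connected components: the simple roots {alpha_3, alpha_7, alpha_9} form a chain of 3 nodes with a double edge at one end; the terminal node there is the unique short simple root (B_3), and {alpha_1, alpha_2, alpha_4, alpha_5, alpha_6, alpha_8, alpha_10} form a chain of 5 nodes with a fork of two nodes at one end (D_7). A semisimple Lie algebra decomposes uniquely as the direct sum of simple ideals, one per connected component of its Dynkin diagram, so g ≅ B_3 ⊕ D_7 (dimension 21 + 91 = 112).

B3 ⊕ D7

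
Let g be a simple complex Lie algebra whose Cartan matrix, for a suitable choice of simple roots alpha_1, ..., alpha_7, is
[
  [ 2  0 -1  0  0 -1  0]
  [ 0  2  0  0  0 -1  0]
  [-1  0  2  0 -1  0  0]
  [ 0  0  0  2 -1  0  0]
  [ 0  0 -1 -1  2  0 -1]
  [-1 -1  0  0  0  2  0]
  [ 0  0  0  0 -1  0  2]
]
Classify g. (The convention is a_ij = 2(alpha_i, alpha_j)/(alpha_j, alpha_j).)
The matrix has rank 7 with 2's on the diagonal. Reading the off-diagonal entries as Dynkin edges (a single edge where a_ij = a_ji = -1; a double or triple edge where a_ij * a_ji = 2 or 3), the diagram is a chain of 5 nodes with a fork of two nodes at one end (D_7). One simple-root ordering that puts it in standard form is (alpha_2, alpha_6, alpha_1, alpha_3, alpha_5, alpha_4, alpha_7). So the algebra is type D_7, i.e. so(14).

type D_7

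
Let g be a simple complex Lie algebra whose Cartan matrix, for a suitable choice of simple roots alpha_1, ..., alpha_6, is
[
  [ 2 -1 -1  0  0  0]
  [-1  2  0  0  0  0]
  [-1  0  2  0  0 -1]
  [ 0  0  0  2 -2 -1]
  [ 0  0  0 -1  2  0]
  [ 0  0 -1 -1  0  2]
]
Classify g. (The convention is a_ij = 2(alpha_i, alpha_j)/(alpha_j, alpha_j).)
The matrix has rank 6 with 2's on the diagonal. Reading the off-diagonal entries as Dynkin edges (a single edge where a_ij = a_ji = -1; a double or triple edge where a_ij * a_ji = 2 or 3), the diagram is a chain of 6 nodes with a double edge at one end; the terminal node there is the unique short simple root (B_6). One simple-root ordering that puts it in standard form is (alpha_2, alpha_1, alpha_3, alpha_6, alpha_4, alpha_5). So the algebra is type B_6, i.e. so(13).

type B_6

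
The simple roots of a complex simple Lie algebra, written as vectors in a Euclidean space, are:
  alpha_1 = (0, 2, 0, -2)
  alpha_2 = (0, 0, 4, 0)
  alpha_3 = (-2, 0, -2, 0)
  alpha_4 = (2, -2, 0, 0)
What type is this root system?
C_4

Compute the Cartan integers a_ij = 2(alpha_i, alpha_j)/(alpha_j, alpha_j); the resulting 4x4 Cartan matrix is
[[2, 0, 0, -1], [0, 2, -2, 0], [0, -1, 2, -1], [-1, 0, -1, 2]].
The roots have two lengths (squared-length ratio 2:1); the short ones are alpha_{1,3,4}. The associated Dynkin diagram is a chain of 4 nodes with a double edge at one end; the terminal node there is the unique long simple root (C_4), so the type is C_4 (the algebra sp(8)).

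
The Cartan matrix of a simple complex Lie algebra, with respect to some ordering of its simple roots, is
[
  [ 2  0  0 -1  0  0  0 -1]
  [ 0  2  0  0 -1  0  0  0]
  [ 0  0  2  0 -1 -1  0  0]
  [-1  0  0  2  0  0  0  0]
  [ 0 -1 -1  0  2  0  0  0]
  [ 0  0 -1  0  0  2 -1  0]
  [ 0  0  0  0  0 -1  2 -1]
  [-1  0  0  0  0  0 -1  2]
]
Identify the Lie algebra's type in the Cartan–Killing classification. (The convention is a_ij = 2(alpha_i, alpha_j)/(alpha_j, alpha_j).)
A_8 (sl(9))

The matrix has rank 8 with 2's on the diagonal. Reading the off-diagonal entries as Dynkin edges (a single edge where a_ij = a_ji = -1; a double or triple edge where a_ij * a_ji = 2 or 3), the diagram is a chain of 8 nodes with single edges (A_8). One simple-root ordering that puts it in standard form is (alpha_4, alpha_1, alpha_8, alpha_7, alpha_6, alpha_3, alpha_5, alpha_2). So the algebra is type A_8, i.e. sl(9).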